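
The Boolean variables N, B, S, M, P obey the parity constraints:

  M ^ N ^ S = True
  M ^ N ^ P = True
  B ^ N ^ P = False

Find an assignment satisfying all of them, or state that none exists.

N = True; B = False; S = True; M = True; P = True

M ^ N ^ S = T ^ T ^ T = True ✓
M ^ N ^ P = T ^ T ^ T = True ✓
B ^ N ^ P = F ^ T ^ T = False ✓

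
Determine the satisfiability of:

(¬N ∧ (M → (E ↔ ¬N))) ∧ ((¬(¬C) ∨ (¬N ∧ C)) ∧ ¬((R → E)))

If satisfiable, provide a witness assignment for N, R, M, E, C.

N = False, R = True, M = False, E = False, C = True

  ¬N ∧ (M → (E ↔ ¬N)) = True
    ¬N = True
    M → (E ↔ ¬N) = True
      E ↔ ¬N = False
        ¬N = True
  (¬(¬C) ∨ (¬N ∧ C)) ∧ ¬((R → E)) = True
    ¬(¬C) ∨ (¬N ∧ C) = True
      ¬(¬C) = True
        ¬C = False
      ¬N ∧ C = True
        ¬N = True
    ¬((R → E)) = True
      R → E = False
Both conjuncts True, so the formula holds.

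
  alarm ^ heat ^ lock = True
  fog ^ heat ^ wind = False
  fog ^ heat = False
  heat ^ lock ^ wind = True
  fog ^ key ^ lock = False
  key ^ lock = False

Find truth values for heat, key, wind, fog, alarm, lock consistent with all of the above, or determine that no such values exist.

heat=F; key=T; wind=F; fog=F; alarm=F; lock=T

alarm ^ heat ^ lock = F ^ F ^ T = True ✓
fog ^ heat ^ wind = F ^ F ^ F = False ✓
fog ^ heat = F ^ F = False ✓
heat ^ lock ^ wind = F ^ T ^ F = True ✓
fog ^ key ^ lock = F ^ T ^ T = False ✓
key ^ lock = T ^ T = False ✓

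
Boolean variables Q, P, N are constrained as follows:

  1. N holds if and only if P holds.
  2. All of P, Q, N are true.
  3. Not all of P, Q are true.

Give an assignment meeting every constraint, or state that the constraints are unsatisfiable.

Case Q = True:
  (2) forces P = True.
  Constraint (3) is violated (P=T, Q=T) — contradiction.
Case Q = False:
  Constraint (2) is violated (Q=F) — contradiction.
Both cases fail — unsatisfiable.

Unsatisfiable — no assignment works.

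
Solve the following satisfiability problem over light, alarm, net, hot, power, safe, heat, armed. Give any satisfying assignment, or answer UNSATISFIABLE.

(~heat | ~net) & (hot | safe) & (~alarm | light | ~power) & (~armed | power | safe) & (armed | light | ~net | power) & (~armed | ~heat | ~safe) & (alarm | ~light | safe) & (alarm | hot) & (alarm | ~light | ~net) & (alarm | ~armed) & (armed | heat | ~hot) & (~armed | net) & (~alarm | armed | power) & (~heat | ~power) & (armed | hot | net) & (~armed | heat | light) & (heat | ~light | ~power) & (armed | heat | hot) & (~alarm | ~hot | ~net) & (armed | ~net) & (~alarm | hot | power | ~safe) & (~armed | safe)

light: True, alarm: False, net: False, hot: True, power: False, safe: True, heat: True, armed: False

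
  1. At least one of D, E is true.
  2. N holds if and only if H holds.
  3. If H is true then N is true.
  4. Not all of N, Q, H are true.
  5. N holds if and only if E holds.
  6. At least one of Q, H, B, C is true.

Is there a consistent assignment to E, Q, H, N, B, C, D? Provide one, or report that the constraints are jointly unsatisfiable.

E: False, Q: True, H: False, N: False, B: False, C: True, D: True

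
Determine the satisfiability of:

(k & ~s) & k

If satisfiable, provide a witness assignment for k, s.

k = True; s = False

  k & ~s = True
    ~s = True
Both conjuncts True, so the formula holds.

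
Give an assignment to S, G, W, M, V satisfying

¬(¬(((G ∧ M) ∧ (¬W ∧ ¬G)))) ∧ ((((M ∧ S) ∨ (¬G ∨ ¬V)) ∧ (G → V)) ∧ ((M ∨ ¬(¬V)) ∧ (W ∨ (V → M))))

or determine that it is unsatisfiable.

Unsatisfiable — no assignment works.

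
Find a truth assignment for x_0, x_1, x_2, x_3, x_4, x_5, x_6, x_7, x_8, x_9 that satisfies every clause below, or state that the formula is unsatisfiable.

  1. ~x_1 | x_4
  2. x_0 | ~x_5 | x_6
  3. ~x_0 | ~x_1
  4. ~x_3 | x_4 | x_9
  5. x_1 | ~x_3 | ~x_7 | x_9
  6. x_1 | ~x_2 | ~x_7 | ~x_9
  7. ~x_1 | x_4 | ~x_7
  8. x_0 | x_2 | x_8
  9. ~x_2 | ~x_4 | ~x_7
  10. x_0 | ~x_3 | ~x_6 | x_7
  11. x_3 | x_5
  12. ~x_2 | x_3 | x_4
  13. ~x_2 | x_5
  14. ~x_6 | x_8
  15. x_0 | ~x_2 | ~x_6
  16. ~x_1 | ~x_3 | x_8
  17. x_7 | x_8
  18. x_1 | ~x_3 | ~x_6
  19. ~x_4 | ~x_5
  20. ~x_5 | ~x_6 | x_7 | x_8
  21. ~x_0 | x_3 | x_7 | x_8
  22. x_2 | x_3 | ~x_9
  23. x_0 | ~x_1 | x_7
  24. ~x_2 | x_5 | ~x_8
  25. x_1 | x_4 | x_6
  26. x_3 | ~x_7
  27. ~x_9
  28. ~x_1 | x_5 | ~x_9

Unit clause (~x_9) forces x_9 = False.
Set x_0 = False.
Set x_1 = True.
  then (~x_1 | x_4) forces x_4 = True.
  then (~x_4 | ~x_5) forces x_5 = False.
  then (x_0 | ~x_1 | x_7) forces x_7 = True.
  then (x_3 | ~x_7) forces x_3 = True.
  then (~x_2 | ~x_4 | ~x_7) forces x_2 = False.
  then (~x_1 | ~x_3 | x_8) forces x_8 = True.
Set x_6 = False.
All clauses satisfied.

x_0 = False; x_1 = True; x_2 = False; x_3 = True; x_4 = True; x_5 = False; x_6 = False; x_7 = True; x_8 = True; x_9 = False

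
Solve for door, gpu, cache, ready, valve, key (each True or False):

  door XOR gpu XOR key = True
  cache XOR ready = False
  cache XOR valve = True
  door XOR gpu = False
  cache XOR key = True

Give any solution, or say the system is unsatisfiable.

door=T; gpu=T; cache=F; ready=F; valve=T; key=T

door XOR gpu XOR key = T XOR T XOR T = True ✓
cache XOR ready = F XOR F = False ✓
cache XOR valve = F XOR T = True ✓
door XOR gpu = T XOR T = False ✓
cache XOR key = F XOR T = True ✓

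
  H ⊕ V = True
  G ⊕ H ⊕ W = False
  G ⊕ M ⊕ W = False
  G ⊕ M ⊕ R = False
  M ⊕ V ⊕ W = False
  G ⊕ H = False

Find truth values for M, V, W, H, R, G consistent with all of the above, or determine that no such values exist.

Unsatisfiable

Adding constraints 1, 3, 5, 6 mod 2: every variable appears an even number of times on the left, so the left side is 0.
But the right sides sum to 1 (mod 2). 0 ≠ 1 — the system is inconsistent.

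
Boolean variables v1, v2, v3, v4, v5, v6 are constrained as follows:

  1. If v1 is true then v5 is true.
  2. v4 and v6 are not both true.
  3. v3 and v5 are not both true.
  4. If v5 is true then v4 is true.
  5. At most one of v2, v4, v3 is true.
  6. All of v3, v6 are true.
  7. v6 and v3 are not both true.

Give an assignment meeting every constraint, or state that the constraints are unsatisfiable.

Case v6 = True:
  (2) with v6=T forces v4 = False.
  (4) with v4=F forces v5 = False.
  (1) with v5=F forces v1 = False.
  (6) forces v3 = True.
  Constraint (7) is violated (v6=T, v3=T) — contradiction.
Case v6 = False:
  Constraint (6) is violated (v6=F) — contradiction.
Both cases fail — unsatisfiable.

Unsatisfiable — no assignment works.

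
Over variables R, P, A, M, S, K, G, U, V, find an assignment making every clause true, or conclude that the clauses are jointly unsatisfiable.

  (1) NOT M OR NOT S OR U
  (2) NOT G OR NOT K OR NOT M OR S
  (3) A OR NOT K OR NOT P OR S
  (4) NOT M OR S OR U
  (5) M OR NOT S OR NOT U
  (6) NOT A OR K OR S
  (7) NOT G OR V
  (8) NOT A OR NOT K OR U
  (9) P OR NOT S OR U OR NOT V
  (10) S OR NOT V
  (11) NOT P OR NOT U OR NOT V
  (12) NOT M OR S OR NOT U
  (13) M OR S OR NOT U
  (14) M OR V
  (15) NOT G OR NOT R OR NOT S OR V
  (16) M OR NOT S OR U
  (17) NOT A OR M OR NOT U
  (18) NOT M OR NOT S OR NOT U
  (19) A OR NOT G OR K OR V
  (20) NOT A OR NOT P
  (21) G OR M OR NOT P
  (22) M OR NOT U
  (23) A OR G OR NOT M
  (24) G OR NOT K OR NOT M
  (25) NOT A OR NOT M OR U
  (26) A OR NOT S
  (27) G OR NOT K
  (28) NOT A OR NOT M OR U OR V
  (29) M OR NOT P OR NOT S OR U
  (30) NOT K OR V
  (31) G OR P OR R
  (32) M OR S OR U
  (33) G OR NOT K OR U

Case M = True:
  If S = True:
    (NOT M OR NOT S OR U) forces U = True.
    clause (NOT M OR NOT S OR NOT U) is falsified.
  If S = False:
    (NOT M OR S OR U) forces U = True.
    clause (NOT M OR S OR NOT U) is falsified.
  Every sub-case reaches a contradiction.
Case M = False:
  (M OR V) forces V = True.
  (S OR NOT V) forces S = True.
  (M OR NOT S OR NOT U) forces U = False.
  Clause (M OR NOT S OR U) is falsified — contradiction.
Both cases fail, so the formula is unsatisfiable.

UNSATISFIABLE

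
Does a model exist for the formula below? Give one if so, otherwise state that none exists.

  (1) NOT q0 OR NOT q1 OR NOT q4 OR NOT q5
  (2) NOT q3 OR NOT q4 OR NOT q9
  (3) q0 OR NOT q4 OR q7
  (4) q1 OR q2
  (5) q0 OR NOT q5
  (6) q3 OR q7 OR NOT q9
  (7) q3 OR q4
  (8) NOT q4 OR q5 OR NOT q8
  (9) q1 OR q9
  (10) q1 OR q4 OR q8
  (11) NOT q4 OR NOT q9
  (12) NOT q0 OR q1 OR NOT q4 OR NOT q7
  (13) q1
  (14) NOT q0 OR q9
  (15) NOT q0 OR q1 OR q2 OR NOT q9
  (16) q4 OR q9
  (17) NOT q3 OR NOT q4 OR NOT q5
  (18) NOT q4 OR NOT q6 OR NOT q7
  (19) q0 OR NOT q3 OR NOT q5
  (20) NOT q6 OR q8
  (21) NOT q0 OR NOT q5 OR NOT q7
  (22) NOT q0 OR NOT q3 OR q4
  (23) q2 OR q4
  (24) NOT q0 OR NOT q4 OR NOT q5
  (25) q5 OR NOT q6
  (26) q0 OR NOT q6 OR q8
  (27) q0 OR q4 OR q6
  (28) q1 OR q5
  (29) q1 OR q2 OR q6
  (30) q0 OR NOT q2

q0=F, q1=T, q2=F, q3=F, q4=T, q5=F, q6=F, q7=T, q8=F, q9=F

Unit clause (q1) forces q1 = True.
Try q0 = True:
  (NOT q0 OR q9) forces q9 = True.
  (NOT q4 OR NOT q9) forces q4 = False.
  (q3 OR q4) forces q3 = True.
  clause (NOT q0 OR NOT q3 OR q4) is falsified — backtrack.
So q0 = False.
  then (q0 OR NOT q5) forces q5 = False.
  then (q5 OR NOT q6) forces q6 = False.
  then (q0 OR q4 OR q6) forces q4 = True.
  then (q0 OR NOT q2) forces q2 = False.
  then (q0 OR NOT q4 OR q7) forces q7 = True.
  then (NOT q4 OR q5 OR NOT q8) forces q8 = False.
  then (NOT q4 OR NOT q9) forces q9 = False.
Set q3 = False.
All clauses satisfied.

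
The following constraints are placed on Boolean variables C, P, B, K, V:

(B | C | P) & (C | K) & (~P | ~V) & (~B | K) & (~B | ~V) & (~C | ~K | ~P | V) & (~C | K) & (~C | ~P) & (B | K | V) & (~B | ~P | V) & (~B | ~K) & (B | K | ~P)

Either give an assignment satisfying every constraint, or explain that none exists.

Set C = True.
  then (~C | K) forces K = True.
  then (~C | ~P) forces P = False.
  then (~B | ~K) forces B = False.
Set V = False.
All clauses satisfied.

C=T; P=F; B=F; K=T; V=F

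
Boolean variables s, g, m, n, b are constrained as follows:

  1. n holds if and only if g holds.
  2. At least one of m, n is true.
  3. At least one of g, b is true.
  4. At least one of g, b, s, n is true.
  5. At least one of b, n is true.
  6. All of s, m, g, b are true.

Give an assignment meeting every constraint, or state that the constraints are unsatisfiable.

s = True, g = True, m = True, n = True, b = True

  (1) n=T, g=T — same ✓
  (2) {m, n}: 2 true — at least one ✓
  (3) {g, b}: 2 true — at least one ✓
  (4) {g, b, s, n}: 4 true — at least one ✓
  (5) {b, n}: 2 true — at least one ✓
  (6) {s, m, g, b}: all 4 true ✓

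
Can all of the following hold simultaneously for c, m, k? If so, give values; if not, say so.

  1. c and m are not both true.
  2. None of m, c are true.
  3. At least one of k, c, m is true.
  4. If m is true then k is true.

c = False, m = False, k = True

  (1) c=F, m=F — not both ✓
  (2) {m, c}: 0 true — none ✓
  (3) {k, c, m}: 1 true — at least one ✓
  (4) m=F ⇒ k: vacuous ✓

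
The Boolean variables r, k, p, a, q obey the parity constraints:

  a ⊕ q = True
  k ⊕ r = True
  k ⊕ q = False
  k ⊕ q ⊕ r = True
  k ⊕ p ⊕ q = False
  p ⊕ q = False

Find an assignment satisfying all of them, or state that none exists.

r = True; k = False; p = False; a = True; q = False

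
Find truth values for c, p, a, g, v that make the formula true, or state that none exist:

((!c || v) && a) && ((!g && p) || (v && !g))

c: False, p: False, a: True, g: False, v: True

  (!c || v) && a = True
    !c || v = True
      !c = True
  (!g && p) || (v && !g) = True
    !g && p = False
      !g = True
    v && !g = True
      !g = True
Both conjuncts True, so the formula holds.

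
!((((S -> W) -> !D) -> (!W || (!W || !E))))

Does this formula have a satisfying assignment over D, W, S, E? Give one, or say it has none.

D = False, W = True, S = False, E = True

  !((((S -> W) -> !D) -> (!W || (!W || !E)))) = True
    ((S -> W) -> !D) -> (!W || (!W || !E)) = False
      (S -> W) -> !D = True
        S -> W = True
        !D = True
      !W || (!W || !E) = False
        !W = False
        !W || !E = False
          !W = False
          !E = False
The formula evaluates to True.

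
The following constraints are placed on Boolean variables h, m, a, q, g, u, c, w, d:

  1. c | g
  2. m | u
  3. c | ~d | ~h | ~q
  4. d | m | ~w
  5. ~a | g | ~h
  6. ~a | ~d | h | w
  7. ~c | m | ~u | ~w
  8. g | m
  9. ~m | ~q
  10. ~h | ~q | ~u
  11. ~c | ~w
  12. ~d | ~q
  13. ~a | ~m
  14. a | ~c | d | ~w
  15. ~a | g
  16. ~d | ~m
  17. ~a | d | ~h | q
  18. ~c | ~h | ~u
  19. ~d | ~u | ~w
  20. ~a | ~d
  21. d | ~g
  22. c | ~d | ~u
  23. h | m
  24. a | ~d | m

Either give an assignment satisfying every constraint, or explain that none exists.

h: False, m: True, a: False, q: False, g: False, u: True, c: True, w: False, d: False

Set h = False.
  then (h | m) forces m = True.
  then (~m | ~q) forces q = False.
  then (~a | ~m) forces a = False.
  then (~d | ~m) forces d = False.
  then (d | ~g) forces g = False.
  then (c | g) forces c = True.
  then (~c | ~w) forces w = False.
Set u = True.
All clauses satisfied.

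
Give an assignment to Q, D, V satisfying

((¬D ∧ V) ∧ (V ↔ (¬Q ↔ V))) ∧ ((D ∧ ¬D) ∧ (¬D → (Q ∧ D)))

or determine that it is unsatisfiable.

No satisfying assignment exists.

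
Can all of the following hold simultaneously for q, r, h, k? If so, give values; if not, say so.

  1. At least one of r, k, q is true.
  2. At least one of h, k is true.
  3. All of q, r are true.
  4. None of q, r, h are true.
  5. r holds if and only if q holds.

The formula is unsatisfiable.

Case q = True:
  Constraint (4) is violated (q=T) — contradiction.
Case q = False:
  Constraint (3) is violated (q=F) — contradiction.
Both cases fail — unsatisfiable.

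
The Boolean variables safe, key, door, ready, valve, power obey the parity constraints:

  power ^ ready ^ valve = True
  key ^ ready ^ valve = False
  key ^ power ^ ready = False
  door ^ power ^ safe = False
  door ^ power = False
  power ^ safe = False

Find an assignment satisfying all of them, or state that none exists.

safe: False, key: True, door: False, ready: True, valve: False, power: False

power ^ ready ^ valve = F ^ T ^ F = True ✓
key ^ ready ^ valve = T ^ T ^ F = False ✓
key ^ power ^ ready = T ^ F ^ T = False ✓
door ^ power ^ safe = F ^ F ^ F = False ✓
door ^ power = F ^ F = False ✓
power ^ safe = F ^ F = False ✓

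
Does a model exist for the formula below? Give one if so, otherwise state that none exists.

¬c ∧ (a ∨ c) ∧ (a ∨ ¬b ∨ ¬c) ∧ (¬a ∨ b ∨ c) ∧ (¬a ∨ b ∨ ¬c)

c = False, b = True, a = True

Unit clause (¬c) forces c = False.
In (a ∨ c) only a is left, so a = True.
In (¬a ∨ b ∨ c) only b is left, so b = True.
Check each clause:
  (¬c): ¬c holds.
  (a ∨ c): a holds.
  (a ∨ ¬b ∨ ¬c): a holds.
  (¬a ∨ b ∨ c): b holds.
  (¬a ∨ b ∨ ¬c): b holds.
All clauses satisfied.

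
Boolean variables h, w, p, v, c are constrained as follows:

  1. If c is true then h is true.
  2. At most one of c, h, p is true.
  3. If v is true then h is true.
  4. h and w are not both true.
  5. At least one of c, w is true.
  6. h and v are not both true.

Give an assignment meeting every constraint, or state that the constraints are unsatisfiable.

h=F, w=T, p=F, v=F, c=F

  (1) c=F ⇒ h: vacuous ✓
  (2) {c, h, p}: 0 true — at most one ✓
  (3) v=F ⇒ h: vacuous ✓
  (4) h=F, w=T — not both ✓
  (5) {c, w}: 1 true — at least one ✓
  (6) h=F, v=F — not both ✓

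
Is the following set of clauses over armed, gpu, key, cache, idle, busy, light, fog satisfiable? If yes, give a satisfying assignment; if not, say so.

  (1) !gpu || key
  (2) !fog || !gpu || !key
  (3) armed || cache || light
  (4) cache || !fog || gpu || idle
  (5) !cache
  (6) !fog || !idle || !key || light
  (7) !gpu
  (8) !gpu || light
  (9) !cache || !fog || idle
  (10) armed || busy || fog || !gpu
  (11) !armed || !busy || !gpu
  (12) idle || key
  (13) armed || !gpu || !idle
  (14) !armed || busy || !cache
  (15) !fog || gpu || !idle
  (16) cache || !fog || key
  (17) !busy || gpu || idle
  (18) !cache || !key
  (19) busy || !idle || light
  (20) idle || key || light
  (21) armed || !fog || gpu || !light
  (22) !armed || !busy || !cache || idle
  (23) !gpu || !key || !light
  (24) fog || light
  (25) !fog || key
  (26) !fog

Unit clause (!cache) forces cache = False.
Unit clause (!gpu) forces gpu = False.
Unit clause (!fog) forces fog = False.
In (fog || light) only light is left, so light = True.
Set armed = True.
Set key = False.
  then (idle || key) forces idle = True.
Set busy = True.
All clauses satisfied.

armed = True, gpu = False, key = False, cache = False, idle = True, busy = True, light = True, fog = False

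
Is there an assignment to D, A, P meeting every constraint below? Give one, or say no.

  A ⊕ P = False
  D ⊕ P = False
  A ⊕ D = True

Unsatisfiable

Adding constraints 1, 2, 3 mod 2: every variable appears an even number of times on the left, so the left side is 0.
But the right sides sum to 1 (mod 2). 0 ≠ 1 — the system is inconsistent.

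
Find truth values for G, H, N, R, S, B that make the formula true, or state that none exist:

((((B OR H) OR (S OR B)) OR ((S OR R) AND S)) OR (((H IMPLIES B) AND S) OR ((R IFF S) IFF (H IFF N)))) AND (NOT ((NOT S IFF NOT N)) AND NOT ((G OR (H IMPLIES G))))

G = False, H = True, N = True, R = True, S = False, B = True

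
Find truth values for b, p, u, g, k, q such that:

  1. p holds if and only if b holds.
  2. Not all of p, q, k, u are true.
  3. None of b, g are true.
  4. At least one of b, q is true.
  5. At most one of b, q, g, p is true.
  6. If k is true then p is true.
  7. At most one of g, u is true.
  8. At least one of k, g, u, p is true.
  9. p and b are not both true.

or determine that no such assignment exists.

b = False, p = False, u = True, g = False, k = False, q = True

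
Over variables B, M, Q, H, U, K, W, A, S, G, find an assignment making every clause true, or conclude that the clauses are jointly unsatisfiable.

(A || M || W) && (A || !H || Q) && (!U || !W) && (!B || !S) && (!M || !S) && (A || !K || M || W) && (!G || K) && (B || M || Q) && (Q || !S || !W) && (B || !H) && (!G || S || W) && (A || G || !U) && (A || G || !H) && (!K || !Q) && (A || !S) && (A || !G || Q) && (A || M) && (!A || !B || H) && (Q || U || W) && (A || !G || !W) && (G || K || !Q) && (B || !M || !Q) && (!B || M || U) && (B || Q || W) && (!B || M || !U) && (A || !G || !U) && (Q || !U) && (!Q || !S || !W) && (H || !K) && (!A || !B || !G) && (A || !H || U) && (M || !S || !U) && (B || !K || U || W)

B = True, M = True, Q = False, H = True, U = False, K = False, W = True, A = True, S = False, G = False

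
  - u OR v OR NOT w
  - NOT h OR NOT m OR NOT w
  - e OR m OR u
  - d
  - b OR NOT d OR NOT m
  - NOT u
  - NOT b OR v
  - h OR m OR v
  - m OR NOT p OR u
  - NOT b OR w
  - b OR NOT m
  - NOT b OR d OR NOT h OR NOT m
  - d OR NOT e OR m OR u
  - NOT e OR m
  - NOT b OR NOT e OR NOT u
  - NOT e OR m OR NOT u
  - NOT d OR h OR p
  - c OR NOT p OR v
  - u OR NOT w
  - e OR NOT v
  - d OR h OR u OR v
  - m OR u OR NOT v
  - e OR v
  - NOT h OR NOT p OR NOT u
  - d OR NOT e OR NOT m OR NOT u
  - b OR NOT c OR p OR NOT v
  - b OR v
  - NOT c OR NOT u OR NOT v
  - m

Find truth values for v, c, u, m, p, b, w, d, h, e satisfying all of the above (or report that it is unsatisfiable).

Case u = True:
  Clause (NOT u) is falsified — contradiction.
Case u = False:
  (d) forces d = True.
  (u OR NOT w) forces w = False.
  (NOT b OR w) forces b = False.
  (b OR NOT d OR NOT m) forces m = False.
  Clause (m) is falsified — contradiction.
Both cases fail, so the formula is unsatisfiable.

Unsatisfiable — no assignment works.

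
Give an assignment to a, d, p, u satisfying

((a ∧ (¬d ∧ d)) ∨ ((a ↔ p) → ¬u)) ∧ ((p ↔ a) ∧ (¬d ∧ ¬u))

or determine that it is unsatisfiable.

a = False, d = False, p = False, u = False

  (a ∧ (¬d ∧ d)) ∨ ((a ↔ p) → ¬u) = True
    a ∧ (¬d ∧ d) = False
      ¬d ∧ d = False
        ¬d = True
    (a ↔ p) → ¬u = True
      a ↔ p = True
      ¬u = True
  (p ↔ a) ∧ (¬d ∧ ¬u) = True
    p ↔ a = True
    ¬d ∧ ¬u = True
      ¬d = True
      ¬u = True
Both conjuncts True, so the formula holds.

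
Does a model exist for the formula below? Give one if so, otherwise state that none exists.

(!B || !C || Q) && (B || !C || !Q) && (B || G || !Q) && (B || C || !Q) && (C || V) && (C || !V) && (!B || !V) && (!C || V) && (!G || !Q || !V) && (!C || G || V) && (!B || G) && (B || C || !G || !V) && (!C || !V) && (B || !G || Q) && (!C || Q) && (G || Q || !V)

No satisfying assignment exists.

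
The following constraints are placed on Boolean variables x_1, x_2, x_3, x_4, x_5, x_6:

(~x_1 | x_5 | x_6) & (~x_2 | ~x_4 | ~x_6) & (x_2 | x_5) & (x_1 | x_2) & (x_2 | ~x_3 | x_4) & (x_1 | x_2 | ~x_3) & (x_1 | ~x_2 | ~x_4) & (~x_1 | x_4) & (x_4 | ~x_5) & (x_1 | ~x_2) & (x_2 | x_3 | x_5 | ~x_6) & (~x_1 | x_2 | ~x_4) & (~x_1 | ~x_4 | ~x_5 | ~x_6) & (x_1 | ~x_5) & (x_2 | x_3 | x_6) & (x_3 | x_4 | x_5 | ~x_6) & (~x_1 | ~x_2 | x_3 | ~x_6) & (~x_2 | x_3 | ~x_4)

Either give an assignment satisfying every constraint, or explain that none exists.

Try x_1 = False:
  (x_1 | x_2) forces x_2 = True.
  clause (x_1 | ~x_2) is falsified — backtrack.
So x_1 = True.
  then (~x_1 | x_4) forces x_4 = True.
  then (~x_1 | x_2 | ~x_4) forces x_2 = True.
  then (~x_2 | x_3 | ~x_4) forces x_3 = True.
  then (~x_2 | ~x_4 | ~x_6) forces x_6 = False.
  then (~x_1 | x_5 | x_6) forces x_5 = True.
All clauses satisfied.

x_1 = True, x_2 = True, x_3 = True, x_4 = True, x_5 = True, x_6 = False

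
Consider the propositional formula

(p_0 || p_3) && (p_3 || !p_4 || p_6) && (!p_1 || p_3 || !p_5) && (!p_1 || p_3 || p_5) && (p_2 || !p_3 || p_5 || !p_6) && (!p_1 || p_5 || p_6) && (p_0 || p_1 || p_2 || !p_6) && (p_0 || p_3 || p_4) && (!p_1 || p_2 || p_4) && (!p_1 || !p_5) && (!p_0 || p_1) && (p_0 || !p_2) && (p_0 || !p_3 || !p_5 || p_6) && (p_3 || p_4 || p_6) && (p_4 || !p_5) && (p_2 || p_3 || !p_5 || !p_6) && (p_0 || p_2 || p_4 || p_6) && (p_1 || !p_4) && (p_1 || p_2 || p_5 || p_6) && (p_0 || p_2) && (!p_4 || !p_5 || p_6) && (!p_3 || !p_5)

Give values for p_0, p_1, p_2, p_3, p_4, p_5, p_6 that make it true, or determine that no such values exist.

p_0: True; p_1: True; p_2: True; p_3: True; p_4: True; p_5: False; p_6: True

Try p_0 = False:
  (p_0 || p_3) forces p_3 = True.
  (p_0 || !p_2) forces p_2 = False.
  clause (p_0 || p_2) is falsified — backtrack.
So p_0 = True.
  then (!p_0 || p_1) forces p_1 = True.
  then (!p_1 || !p_5) forces p_5 = False.
  then (!p_1 || p_3 || p_5) forces p_3 = True.
  then (!p_1 || p_5 || p_6) forces p_6 = True.
  then (p_2 || !p_3 || p_5 || !p_6) forces p_2 = True.
Set p_4 = True.
All clauses satisfied.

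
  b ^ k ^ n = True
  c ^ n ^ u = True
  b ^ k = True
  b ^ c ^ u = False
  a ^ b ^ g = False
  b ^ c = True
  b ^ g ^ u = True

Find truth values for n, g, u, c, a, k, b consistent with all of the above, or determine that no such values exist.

n = False; g = True; u = True; c = False; a = False; k = False; b = True

b ^ k ^ n = T ^ F ^ F = True ✓
c ^ n ^ u = F ^ F ^ T = True ✓
b ^ k = T ^ F = True ✓
b ^ c ^ u = T ^ F ^ T = False ✓
a ^ b ^ g = F ^ T ^ T = False ✓
b ^ c = T ^ F = True ✓
b ^ g ^ u = T ^ T ^ T = True ✓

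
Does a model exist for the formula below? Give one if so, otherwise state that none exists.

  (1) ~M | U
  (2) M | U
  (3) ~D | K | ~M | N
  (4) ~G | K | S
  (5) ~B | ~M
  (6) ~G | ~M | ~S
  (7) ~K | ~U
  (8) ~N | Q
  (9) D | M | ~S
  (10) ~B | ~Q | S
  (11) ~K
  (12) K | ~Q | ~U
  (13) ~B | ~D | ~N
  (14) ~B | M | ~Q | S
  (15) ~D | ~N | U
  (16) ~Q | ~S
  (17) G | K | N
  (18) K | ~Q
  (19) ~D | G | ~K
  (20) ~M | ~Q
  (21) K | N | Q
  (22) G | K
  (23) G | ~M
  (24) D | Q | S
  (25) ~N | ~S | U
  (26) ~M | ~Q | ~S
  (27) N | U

Unsatisfiable — no assignment works.

Case K = True:
  Clause (~K) is falsified — contradiction.
Case K = False:
  (K | ~Q) forces Q = False.
  (~N | Q) forces N = False.
  Clause (K | N | Q) is falsified — contradiction.
Both cases fail, so the formula is unsatisfiable.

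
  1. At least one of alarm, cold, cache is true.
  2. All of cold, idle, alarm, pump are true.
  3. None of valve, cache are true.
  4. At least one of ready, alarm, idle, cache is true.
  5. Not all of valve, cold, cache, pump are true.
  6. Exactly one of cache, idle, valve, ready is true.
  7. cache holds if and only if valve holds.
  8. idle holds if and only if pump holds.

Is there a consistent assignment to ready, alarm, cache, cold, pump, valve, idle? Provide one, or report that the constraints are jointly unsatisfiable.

ready = False, alarm = True, cache = False, cold = True, pump = True, valve = False, idle = True

  (1) {alarm, cold, cache}: 2 true — at least one ✓
  (2) {cold, idle, alarm, pump}: all 4 true ✓
  (3) {valve, cache}: 0 true — none ✓
  (4) {ready, alarm, idle, cache}: 2 true — at least one ✓
  (5) {valve, cold, cache, pump}: 2/4 true — not all ✓
  (6) {cache, idle, valve, ready}: 1 true — exactly one ✓
  (7) cache=F, valve=F — same ✓
  (8) idle=T, pump=T — same ✓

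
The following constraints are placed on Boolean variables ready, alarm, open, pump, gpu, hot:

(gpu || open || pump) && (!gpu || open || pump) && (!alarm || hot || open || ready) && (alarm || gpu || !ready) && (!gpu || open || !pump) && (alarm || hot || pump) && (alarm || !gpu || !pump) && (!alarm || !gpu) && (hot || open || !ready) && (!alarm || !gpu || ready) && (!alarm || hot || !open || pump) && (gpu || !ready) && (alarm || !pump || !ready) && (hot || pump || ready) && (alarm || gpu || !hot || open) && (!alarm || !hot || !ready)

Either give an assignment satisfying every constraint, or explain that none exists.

ready=T, alarm=F, open=T, pump=F, gpu=T, hot=T

Set ready = True.
  then (gpu || !ready) forces gpu = True.
  then (!alarm || !gpu) forces alarm = False.
  then (alarm || !pump || !ready) forces pump = False.
  then (!gpu || open || pump) forces open = True.
  then (alarm || hot || pump) forces hot = True.
All clauses satisfied.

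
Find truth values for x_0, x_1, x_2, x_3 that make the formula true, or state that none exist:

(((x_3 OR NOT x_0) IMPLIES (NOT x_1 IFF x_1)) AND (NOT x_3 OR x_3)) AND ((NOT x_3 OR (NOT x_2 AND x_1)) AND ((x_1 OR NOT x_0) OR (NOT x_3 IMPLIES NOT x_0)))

x_0=T; x_1=T; x_2=T; x_3=F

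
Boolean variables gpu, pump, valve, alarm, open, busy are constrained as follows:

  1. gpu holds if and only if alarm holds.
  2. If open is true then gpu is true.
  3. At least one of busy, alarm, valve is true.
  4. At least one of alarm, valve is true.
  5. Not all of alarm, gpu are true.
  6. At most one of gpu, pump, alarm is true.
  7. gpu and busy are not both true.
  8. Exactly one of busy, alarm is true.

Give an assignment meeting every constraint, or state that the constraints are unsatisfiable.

gpu: False, pump: True, valve: True, alarm: False, open: False, busy: True

  (1) gpu=F, alarm=F — same ✓
  (2) open=F ⇒ gpu: vacuous ✓
  (3) {busy, alarm, valve}: 2 true — at least one ✓
  (4) {alarm, valve}: 1 true — at least one ✓
  (5) {alarm, gpu}: 0/2 true — not all ✓
  (6) {gpu, pump, alarm}: 1 true — at most one ✓
  (7) gpu=F, busy=T — not both ✓
  (8) {busy, alarm}: 1 true — exactly one ✓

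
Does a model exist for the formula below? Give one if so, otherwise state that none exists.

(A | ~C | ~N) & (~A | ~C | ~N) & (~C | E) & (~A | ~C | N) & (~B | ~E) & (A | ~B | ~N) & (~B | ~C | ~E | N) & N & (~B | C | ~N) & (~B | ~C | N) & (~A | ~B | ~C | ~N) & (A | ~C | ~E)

C=F, B=F, A=T, N=T, E=F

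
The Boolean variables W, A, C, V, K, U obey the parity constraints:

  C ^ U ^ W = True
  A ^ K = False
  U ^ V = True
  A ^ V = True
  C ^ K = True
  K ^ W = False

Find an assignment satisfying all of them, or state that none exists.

W: False, A: False, C: True, V: True, K: False, U: False

C ^ U ^ W = T ^ F ^ F = True ✓
A ^ K = F ^ F = False ✓
U ^ V = F ^ T = True ✓
A ^ V = F ^ T = True ✓
C ^ K = T ^ F = True ✓
K ^ W = F ^ F = False ✓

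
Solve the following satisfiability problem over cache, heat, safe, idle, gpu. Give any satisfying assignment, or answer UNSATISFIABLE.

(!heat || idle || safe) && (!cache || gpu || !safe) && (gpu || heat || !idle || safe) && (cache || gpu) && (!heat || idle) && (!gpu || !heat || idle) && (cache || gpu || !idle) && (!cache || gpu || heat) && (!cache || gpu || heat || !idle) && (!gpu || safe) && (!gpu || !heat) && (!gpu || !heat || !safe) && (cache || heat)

cache: True, heat: False, safe: True, idle: False, gpu: True

Set cache = True.
Set heat = False.
  then (!cache || gpu || heat) forces gpu = True.
  then (!gpu || safe) forces safe = True.
Set idle = False.
All clauses satisfied.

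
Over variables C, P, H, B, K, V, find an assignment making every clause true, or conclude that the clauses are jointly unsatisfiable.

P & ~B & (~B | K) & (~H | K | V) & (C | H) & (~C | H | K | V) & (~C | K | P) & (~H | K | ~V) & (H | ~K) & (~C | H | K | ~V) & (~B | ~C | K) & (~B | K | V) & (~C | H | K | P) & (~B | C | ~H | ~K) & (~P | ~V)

Unit clause (P) forces P = True.
Unit clause (~B) forces B = False.
In (~P | ~V) only ~V is left, so V = False.
Set C = False.
  then (C | H) forces H = True.
  then (~H | K | V) forces K = True.
All clauses satisfied.

C = False, P = True, H = True, B = False, K = True, V = False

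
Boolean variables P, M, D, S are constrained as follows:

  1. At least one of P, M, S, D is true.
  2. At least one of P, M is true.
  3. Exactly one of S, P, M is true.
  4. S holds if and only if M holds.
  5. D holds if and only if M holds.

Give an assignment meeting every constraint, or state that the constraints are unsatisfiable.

P=T, M=F, D=F, S=F

  (1) {P, M, S, D}: 1 true — at least one ✓
  (2) {P, M}: 1 true — at least one ✓
  (3) {S, P, M}: 1 true — exactly one ✓
  (4) S=F, M=F — same ✓
  (5) D=F, M=F — same ✓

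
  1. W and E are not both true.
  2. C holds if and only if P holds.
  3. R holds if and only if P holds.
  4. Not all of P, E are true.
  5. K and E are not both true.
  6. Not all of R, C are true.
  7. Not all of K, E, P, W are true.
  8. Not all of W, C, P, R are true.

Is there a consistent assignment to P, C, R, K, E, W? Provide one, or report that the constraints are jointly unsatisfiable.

P = False; C = False; R = False; K = False; E = False; W = False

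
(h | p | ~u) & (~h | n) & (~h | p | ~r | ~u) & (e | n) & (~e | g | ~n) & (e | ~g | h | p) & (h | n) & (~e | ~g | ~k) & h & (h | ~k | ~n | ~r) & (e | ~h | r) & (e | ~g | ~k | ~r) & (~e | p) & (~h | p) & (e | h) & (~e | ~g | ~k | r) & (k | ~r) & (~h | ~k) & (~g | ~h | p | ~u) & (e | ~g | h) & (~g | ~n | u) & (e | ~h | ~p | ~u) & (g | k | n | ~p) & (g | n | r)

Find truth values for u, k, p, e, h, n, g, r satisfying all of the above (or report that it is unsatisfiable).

u=T; k=F; p=T; e=T; h=T; n=T; g=T; r=F

Unit clause (h) forces h = True.
In (~h | p) only p is left, so p = True.
In (~h | ~k) only ~k is left, so k = False.
In (~h | n) only n is left, so n = True.
In (k | ~r) only ~r is left, so r = False.
In (e | ~h | r) only e is left, so e = True.
In (~e | g | ~n) only g is left, so g = True.
In (~g | ~n | u) only u is left, so u = True.
All clauses satisfied.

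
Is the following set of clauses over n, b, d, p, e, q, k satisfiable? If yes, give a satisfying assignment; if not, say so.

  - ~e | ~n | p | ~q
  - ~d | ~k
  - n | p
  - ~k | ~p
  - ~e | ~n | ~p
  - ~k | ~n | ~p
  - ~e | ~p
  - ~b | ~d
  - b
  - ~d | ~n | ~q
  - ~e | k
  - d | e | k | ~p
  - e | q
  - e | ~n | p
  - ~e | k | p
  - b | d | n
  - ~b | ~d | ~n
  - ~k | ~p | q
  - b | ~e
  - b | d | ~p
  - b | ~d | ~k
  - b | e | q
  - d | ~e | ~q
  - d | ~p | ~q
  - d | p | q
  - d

Case b = True:
  (~b | ~d) forces d = False.
  Clause (d) is falsified — contradiction.
Case b = False:
  Clause (b) is falsified — contradiction.
Both cases fail, so the formula is unsatisfiable.

Unsatisfiable — no assignment works.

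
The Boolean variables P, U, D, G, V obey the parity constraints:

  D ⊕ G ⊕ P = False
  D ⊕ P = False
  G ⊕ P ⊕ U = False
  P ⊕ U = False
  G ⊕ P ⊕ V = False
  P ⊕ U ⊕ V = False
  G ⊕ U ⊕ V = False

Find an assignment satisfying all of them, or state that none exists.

P = False; U = False; D = False; G = False; V = False

D ⊕ G ⊕ P = F ⊕ F ⊕ F = False ✓
D ⊕ P = F ⊕ F = False ✓
G ⊕ P ⊕ U = F ⊕ F ⊕ F = False ✓
P ⊕ U = F ⊕ F = False ✓
G ⊕ P ⊕ V = F ⊕ F ⊕ F = False ✓
P ⊕ U ⊕ V = F ⊕ F ⊕ F = False ✓
G ⊕ U ⊕ V = F ⊕ F ⊕ F = False ✓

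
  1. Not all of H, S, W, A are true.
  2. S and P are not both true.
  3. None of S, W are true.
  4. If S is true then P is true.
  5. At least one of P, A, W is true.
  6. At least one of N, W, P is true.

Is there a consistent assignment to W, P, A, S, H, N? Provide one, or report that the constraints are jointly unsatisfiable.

W = False, P = True, A = True, S = False, H = True, N = False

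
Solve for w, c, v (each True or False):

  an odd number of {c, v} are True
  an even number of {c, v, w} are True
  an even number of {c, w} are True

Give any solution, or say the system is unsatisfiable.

w=T, c=T, v=F

{c, v}: 1 true → odd ✓
{c, v, w}: 2 true → even ✓
{c, w}: 2 true → even ✓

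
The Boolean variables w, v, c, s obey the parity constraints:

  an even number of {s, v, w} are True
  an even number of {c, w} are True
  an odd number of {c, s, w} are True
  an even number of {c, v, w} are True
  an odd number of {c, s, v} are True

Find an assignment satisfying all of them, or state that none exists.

Adding constraints 1, 2, 5 mod 2: every variable appears an even number of times on the left, so the left side is 0.
But the right sides sum to 1 (mod 2). 0 ≠ 1 — the system is inconsistent.

Unsatisfiable — no assignment works.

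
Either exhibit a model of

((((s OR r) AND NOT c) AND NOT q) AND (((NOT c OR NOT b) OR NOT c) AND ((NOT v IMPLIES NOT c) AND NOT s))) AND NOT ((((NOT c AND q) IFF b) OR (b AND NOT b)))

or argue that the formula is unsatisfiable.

c=F, r=T, v=F, s=F, q=F, b=T

  (((s OR r) AND NOT c) AND NOT q) AND (((NOT c OR NOT b) OR NOT c) AND ((NOT v IMPLIES NOT c) AND NOT s)) = True
    ((s OR r) AND NOT c) AND NOT q = True
      (s OR r) AND NOT c = True
        s OR r = True
        NOT c = True
      NOT q = True
    ((NOT c OR NOT b) OR NOT c) AND ((NOT v IMPLIES NOT c) AND NOT s) = True
      (NOT c OR NOT b) OR NOT c = True
        NOT c OR NOT b = True
          NOT c = True
          NOT b = False
        NOT c = True
      (NOT v IMPLIES NOT c) AND NOT s = True
        NOT v IMPLIES NOT c = True
          NOT v = True
          NOT c = True
        NOT s = True
  NOT ((((NOT c AND q) IFF b) OR (b AND NOT b))) = True
    ((NOT c AND q) IFF b) OR (b AND NOT b) = False
      (NOT c AND q) IFF b = False
        NOT c AND q = False
          NOT c = True
      b AND NOT b = False
        NOT b = False
Both conjuncts True, so the formula holds.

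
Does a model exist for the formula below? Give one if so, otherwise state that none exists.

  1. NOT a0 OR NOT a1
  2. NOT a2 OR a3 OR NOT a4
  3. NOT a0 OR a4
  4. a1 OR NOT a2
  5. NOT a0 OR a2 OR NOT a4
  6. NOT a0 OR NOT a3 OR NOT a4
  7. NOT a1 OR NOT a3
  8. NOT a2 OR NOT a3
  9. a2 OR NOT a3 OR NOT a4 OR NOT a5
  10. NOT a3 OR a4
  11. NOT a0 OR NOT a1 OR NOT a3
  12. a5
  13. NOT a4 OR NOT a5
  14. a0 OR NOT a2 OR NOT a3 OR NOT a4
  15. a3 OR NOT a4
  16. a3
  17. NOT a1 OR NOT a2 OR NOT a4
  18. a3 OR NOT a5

Case a4 = True:
  (a5) forces a5 = True.
  Clause (NOT a4 OR NOT a5) is falsified — contradiction.
Case a4 = False:
  (NOT a0 OR a4) forces a0 = False.
  (NOT a3 OR a4) forces a3 = False.
  Clause (a3) is falsified — contradiction.
Both cases fail, so the formula is unsatisfiable.

Unsatisfiable — no assignment works.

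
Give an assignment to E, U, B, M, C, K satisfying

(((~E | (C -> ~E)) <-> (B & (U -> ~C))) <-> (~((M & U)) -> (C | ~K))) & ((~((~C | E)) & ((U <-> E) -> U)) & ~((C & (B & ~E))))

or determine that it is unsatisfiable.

Case C = True: the formula simplifies to ((~E | ~E) <-> (B & ~U)) & ((~E & ((U <-> E) -> U)) & ~((B & ~E))).
  E = True: the conjunct ~E is False.
  E = False: simplifies to (B & ~U) & ((~U -> U) & ~B).
    U = True: the conjunct ~U is False.
    U = False: the conjunct ~U -> U becomes ~False -> False = False.
Case C = False: the conjunct ~((~C | E)) becomes ~((True | E)) = False.
Both cases fail — unsatisfiable.

UNSATISFIABLE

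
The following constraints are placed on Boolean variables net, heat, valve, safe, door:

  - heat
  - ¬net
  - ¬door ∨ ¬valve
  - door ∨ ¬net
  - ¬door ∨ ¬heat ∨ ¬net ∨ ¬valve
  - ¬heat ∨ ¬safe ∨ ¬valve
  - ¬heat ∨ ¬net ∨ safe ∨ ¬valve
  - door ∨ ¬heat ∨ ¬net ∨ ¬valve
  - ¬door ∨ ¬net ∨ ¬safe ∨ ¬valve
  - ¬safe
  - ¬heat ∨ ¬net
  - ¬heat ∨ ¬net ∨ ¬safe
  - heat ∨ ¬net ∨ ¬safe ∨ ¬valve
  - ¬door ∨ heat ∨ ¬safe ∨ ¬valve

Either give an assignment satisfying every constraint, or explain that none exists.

Unit clause (heat) forces heat = True.
Unit clause (¬net) forces net = False.
Unit clause (¬safe) forces safe = False.
Set valve = False.
Set door = False.
All clauses satisfied.

net = False, heat = True, valve = False, safe = False, door = False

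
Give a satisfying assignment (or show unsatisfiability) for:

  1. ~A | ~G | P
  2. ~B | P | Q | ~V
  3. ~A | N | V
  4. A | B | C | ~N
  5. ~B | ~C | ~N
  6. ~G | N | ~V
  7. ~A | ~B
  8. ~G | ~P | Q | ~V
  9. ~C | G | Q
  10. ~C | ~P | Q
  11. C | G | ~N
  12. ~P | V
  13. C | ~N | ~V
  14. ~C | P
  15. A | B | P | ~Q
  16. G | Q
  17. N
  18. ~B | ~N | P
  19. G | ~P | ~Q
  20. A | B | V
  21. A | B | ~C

C = True, V = True, Q = True, G = True, P = True, B = False, A = True, N = True

Unit clause (N) forces N = True.
Set C = True.
  then (~B | ~C | ~N) forces B = False.
  then (~C | P) forces P = True.
  then (A | B | ~C) forces A = True.
  then (~C | ~P | Q) forces Q = True.
  then (~P | V) forces V = True.
  then (G | ~P | ~Q) forces G = True.
All clauses satisfied.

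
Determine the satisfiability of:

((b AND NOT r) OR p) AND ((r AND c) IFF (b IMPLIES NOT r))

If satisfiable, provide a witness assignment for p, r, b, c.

p=T; r=T; b=F; c=T

  (b AND NOT r) OR p = True
    b AND NOT r = False
      NOT r = False
  (r AND c) IFF (b IMPLIES NOT r) = True
    r AND c = True
    b IMPLIES NOT r = True
      NOT r = False
Both conjuncts True, so the formula holds.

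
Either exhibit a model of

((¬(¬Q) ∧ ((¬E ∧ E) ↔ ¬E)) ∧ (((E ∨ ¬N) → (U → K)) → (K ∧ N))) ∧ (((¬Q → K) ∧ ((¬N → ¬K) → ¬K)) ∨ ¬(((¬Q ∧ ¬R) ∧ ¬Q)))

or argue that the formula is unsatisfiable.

Q=T, R=T, E=T, U=F, N=T, K=T

  (¬(¬Q) ∧ ((¬E ∧ E) ↔ ¬E)) ∧ (((E ∨ ¬N) → (U → K)) → (K ∧ N)) = True
    ¬(¬Q) ∧ ((¬E ∧ E) ↔ ¬E) = True
      ¬(¬Q) = True
        ¬Q = False
      (¬E ∧ E) ↔ ¬E = True
        ¬E ∧ E = False
          ¬E = False
        ¬E = False
    ((E ∨ ¬N) → (U → K)) → (K ∧ N) = True
      (E ∨ ¬N) → (U → K) = True
        E ∨ ¬N = True
          ¬N = False
        U → K = True
      K ∧ N = True
  ((¬Q → K) ∧ ((¬N → ¬K) → ¬K)) ∨ ¬(((¬Q ∧ ¬R) ∧ ¬Q)) = True
    (¬Q → K) ∧ ((¬N → ¬K) → ¬K) = False
      ¬Q → K = True
        ¬Q = False
      (¬N → ¬K) → ¬K = False
        ¬N → ¬K = True
          ¬N = False
          ¬K = False
        ¬K = False
    ¬(((¬Q ∧ ¬R) ∧ ¬Q)) = True
      (¬Q ∧ ¬R) ∧ ¬Q = False
        ¬Q ∧ ¬R = False
          ¬Q = False
          ¬R = False
        ¬Q = False
Both conjuncts True, so the formula holds.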